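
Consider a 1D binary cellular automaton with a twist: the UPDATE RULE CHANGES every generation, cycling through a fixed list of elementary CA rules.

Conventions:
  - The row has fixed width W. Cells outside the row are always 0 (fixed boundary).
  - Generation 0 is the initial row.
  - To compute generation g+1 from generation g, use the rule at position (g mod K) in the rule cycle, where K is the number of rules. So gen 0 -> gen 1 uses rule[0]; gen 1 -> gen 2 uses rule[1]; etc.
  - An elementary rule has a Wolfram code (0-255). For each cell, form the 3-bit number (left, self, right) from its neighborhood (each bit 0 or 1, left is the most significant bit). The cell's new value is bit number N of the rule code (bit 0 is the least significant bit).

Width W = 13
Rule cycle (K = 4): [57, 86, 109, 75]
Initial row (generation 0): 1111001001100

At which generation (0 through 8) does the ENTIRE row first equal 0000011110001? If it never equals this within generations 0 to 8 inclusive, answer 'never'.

Gen 0: 1111001001100
Gen 1 (rule 57): 1000100101011
Gen 2 (rule 86): 1101111101001
Gen 3 (rule 109): 1111000111001
Gen 4 (rule 75): 1001011101010
Gen 5 (rule 57): 0100110010101
Gen 6 (rule 86): 1111011110101
Gen 7 (rule 109): 1001110011111
Gen 8 (rule 75): 0011010110001

Answer: never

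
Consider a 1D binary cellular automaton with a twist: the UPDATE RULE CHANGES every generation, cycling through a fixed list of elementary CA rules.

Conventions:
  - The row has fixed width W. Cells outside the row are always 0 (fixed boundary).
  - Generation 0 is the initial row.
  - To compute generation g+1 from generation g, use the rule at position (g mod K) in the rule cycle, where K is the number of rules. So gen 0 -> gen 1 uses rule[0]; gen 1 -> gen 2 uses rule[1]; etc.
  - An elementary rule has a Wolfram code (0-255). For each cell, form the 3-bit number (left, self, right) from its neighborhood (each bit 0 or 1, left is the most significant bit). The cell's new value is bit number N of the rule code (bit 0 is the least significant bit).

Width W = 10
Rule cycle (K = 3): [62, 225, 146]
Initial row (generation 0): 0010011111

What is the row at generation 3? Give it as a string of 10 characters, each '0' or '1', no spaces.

Gen 0: 0010011111
Gen 1 (rule 62): 0111110000
Gen 2 (rule 225): 0011110111
Gen 3 (rule 146): 0101100010

Answer: 0101100010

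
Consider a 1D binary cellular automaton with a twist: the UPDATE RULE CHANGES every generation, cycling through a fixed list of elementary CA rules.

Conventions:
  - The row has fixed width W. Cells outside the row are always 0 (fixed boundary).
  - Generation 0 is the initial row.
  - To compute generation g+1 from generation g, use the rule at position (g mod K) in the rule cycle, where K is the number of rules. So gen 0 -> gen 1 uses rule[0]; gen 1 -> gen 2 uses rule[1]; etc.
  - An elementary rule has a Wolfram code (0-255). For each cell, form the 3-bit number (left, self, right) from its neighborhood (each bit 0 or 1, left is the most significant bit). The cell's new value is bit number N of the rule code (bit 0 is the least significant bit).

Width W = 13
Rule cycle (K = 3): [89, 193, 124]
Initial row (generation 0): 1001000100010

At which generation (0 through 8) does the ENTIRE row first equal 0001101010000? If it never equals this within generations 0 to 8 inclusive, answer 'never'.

Gen 0: 1001000100010
Gen 1 (rule 89): 0100110011001
Gen 2 (rule 193): 0000010001000
Gen 3 (rule 124): 0000011001100
Gen 4 (rule 89): 1111011101111
Gen 5 (rule 193): 0111001100111
Gen 6 (rule 124): 0101101110101
Gen 7 (rule 89): 0001101010000
Gen 8 (rule 193): 1100100000111

Answer: 7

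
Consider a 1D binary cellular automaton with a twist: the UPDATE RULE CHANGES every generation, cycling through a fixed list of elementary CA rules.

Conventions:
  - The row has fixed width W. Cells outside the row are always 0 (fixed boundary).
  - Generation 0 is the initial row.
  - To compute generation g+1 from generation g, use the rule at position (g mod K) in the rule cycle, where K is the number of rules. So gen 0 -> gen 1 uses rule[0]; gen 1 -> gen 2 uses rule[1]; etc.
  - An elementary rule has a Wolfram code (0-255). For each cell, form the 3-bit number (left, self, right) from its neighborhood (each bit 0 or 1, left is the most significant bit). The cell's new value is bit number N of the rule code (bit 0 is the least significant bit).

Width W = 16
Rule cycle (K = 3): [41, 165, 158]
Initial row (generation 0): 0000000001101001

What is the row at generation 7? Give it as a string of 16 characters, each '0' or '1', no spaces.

Answer: 0110000001000010

Derivation:
Gen 0: 0000000001101001
Gen 1 (rule 41): 1111111101010000
Gen 2 (rule 165): 0111111011110111
Gen 3 (rule 158): 1111110011100110
Gen 4 (rule 41): 1000000010000100
Gen 5 (rule 165): 1011111010110101
Gen 6 (rule 158): 1011110010100101
Gen 7 (rule 41): 0110000001000010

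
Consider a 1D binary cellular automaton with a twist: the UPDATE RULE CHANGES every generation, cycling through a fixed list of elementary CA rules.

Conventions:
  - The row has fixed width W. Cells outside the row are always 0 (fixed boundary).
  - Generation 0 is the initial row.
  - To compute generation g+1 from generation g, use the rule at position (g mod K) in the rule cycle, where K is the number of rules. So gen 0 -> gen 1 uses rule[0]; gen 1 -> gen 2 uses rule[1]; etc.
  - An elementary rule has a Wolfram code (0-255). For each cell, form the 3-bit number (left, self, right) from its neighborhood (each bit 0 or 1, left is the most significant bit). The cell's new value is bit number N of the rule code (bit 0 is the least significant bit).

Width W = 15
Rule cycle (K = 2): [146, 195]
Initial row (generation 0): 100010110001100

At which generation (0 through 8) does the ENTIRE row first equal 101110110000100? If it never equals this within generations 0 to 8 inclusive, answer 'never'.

Gen 0: 100010110001100
Gen 1 (rule 146): 010100001010010
Gen 2 (rule 195): 100001110000100
Gen 3 (rule 146): 010010101001010
Gen 4 (rule 195): 100100000010000
Gen 5 (rule 146): 011010000101000
Gen 6 (rule 195): 101000111000011
Gen 7 (rule 146): 000101010100100
Gen 8 (rule 195): 111000000001001

Answer: never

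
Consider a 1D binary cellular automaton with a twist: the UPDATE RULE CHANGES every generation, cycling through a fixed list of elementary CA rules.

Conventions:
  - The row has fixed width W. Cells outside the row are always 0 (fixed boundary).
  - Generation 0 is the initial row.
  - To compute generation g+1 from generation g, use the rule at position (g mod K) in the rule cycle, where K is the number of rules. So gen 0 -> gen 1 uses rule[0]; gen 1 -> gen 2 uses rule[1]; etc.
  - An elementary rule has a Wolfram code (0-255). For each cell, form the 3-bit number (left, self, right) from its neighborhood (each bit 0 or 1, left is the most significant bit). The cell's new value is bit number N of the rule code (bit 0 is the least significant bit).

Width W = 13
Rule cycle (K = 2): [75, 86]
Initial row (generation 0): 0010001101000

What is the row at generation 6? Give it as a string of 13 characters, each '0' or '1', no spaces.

Gen 0: 0010001101000
Gen 1 (rule 75): 1100111100011
Gen 2 (rule 86): 0111000110101
Gen 3 (rule 75): 1101011110000
Gen 4 (rule 86): 0101000011000
Gen 5 (rule 75): 1000011111011
Gen 6 (rule 86): 1100100001001

Answer: 1100100001001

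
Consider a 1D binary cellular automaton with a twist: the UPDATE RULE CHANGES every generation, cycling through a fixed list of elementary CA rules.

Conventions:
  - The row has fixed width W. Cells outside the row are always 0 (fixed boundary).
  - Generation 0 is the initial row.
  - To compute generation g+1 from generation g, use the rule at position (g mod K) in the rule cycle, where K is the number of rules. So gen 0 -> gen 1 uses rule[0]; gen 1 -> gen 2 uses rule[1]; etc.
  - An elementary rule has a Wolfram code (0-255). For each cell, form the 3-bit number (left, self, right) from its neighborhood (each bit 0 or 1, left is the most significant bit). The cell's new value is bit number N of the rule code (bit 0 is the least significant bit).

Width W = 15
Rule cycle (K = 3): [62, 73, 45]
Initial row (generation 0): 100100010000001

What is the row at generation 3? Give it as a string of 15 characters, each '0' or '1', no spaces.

Gen 0: 100100010000001
Gen 1 (rule 62): 111110111000011
Gen 2 (rule 73): 100010101011011
Gen 3 (rule 45): 101011111110110

Answer: 101011111110110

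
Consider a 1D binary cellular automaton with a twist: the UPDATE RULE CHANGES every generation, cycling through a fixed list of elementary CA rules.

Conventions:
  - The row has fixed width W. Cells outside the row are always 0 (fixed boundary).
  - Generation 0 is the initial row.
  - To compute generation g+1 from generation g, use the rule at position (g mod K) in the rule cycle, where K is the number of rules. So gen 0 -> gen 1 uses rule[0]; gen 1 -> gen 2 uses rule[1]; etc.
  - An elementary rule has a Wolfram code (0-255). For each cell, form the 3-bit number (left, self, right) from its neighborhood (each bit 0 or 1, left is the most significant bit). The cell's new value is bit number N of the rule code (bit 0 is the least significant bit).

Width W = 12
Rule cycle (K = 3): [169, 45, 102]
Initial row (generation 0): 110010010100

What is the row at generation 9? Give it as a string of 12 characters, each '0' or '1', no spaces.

Gen 0: 110010010100
Gen 1 (rule 169): 100000001001
Gen 2 (rule 45): 101111101001
Gen 3 (rule 102): 110000111011
Gen 4 (rule 169): 100110110110
Gen 5 (rule 45): 100101101100
Gen 6 (rule 102): 101110110100
Gen 7 (rule 169): 011101101001
Gen 8 (rule 45): 010011011001
Gen 9 (rule 102): 110101101011

Answer: 110101101011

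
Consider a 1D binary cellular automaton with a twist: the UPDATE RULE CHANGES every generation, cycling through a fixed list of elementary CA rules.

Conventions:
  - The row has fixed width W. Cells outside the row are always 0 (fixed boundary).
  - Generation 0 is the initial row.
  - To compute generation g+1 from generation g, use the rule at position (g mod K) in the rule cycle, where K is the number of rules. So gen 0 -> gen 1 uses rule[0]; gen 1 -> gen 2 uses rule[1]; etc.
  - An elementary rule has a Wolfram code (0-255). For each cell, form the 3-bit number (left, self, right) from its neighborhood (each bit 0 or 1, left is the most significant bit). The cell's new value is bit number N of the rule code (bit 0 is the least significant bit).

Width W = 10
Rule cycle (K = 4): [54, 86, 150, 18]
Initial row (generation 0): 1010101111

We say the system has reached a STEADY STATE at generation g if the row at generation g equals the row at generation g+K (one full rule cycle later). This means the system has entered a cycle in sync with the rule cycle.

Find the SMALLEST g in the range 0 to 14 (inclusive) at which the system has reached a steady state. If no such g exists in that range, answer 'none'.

Gen 0: 1010101111
Gen 1 (rule 54): 1111110000
Gen 2 (rule 86): 0000011000
Gen 3 (rule 150): 0000100100
Gen 4 (rule 18): 0001011010
Gen 5 (rule 54): 0011100111
Gen 6 (rule 86): 0100111001
Gen 7 (rule 150): 1111010111
Gen 8 (rule 18): 0000000000
Gen 9 (rule 54): 0000000000
Gen 10 (rule 86): 0000000000
Gen 11 (rule 150): 0000000000
Gen 12 (rule 18): 0000000000
Gen 13 (rule 54): 0000000000
Gen 14 (rule 86): 0000000000
Gen 15 (rule 150): 0000000000
Gen 16 (rule 18): 0000000000
Gen 17 (rule 54): 0000000000
Gen 18 (rule 86): 0000000000

Answer: 8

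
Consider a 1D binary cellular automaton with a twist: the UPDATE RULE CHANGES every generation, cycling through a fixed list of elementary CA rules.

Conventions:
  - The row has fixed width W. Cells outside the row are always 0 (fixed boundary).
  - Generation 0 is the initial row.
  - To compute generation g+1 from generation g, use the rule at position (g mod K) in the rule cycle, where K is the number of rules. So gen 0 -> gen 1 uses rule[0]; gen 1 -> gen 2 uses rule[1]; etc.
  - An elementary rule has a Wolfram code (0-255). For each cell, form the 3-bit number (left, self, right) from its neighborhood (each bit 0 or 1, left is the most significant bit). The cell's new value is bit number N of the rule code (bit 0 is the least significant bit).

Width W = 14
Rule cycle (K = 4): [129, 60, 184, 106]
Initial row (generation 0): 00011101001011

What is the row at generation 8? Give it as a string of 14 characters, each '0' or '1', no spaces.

Gen 0: 00011101001011
Gen 1 (rule 129): 11001000000000
Gen 2 (rule 60): 10101100000000
Gen 3 (rule 184): 01011010000000
Gen 4 (rule 106): 10111100000000
Gen 5 (rule 129): 00011001111111
Gen 6 (rule 60): 00010101000000
Gen 7 (rule 184): 00001010100000
Gen 8 (rule 106): 00010101000000

Answer: 00010101000000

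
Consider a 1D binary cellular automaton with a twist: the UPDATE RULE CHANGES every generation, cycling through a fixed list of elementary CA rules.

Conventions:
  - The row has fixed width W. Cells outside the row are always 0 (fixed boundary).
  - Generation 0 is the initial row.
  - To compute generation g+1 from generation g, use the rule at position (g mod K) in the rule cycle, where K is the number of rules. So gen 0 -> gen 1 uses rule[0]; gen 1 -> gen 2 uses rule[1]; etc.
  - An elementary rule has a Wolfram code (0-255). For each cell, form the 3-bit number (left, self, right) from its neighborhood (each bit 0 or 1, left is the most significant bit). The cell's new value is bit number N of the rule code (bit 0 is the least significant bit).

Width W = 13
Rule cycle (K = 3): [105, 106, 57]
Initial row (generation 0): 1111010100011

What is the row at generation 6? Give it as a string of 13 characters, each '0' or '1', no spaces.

Gen 0: 1111010100011
Gen 1 (rule 105): 1001101001011
Gen 2 (rule 106): 0011110010111
Gen 3 (rule 57): 1010001001100
Gen 4 (rule 105): 0100100001101
Gen 5 (rule 106): 1001000011110
Gen 6 (rule 57): 0100111010001

Answer: 0100111010001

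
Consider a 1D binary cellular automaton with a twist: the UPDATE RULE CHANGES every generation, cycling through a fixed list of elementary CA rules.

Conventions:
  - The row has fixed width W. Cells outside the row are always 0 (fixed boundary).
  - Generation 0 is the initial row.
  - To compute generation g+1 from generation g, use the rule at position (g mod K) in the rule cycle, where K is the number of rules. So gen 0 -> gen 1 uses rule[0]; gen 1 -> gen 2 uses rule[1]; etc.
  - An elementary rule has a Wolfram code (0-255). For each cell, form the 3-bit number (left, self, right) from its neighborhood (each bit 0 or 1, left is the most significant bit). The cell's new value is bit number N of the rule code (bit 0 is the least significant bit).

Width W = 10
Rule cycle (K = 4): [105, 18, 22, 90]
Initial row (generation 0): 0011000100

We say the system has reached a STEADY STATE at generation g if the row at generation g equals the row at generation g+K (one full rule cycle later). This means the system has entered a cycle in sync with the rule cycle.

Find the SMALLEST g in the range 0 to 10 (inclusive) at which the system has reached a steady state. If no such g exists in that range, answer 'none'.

Gen 0: 0011000100
Gen 1 (rule 105): 1011010001
Gen 2 (rule 18): 0000001010
Gen 3 (rule 22): 0000011011
Gen 4 (rule 90): 0000111011
Gen 5 (rule 105): 1110101111
Gen 6 (rule 18): 0000000000
Gen 7 (rule 22): 0000000000
Gen 8 (rule 90): 0000000000
Gen 9 (rule 105): 1111111111
Gen 10 (rule 18): 0000000000
Gen 11 (rule 22): 0000000000
Gen 12 (rule 90): 0000000000
Gen 13 (rule 105): 1111111111
Gen 14 (rule 18): 0000000000

Answer: 6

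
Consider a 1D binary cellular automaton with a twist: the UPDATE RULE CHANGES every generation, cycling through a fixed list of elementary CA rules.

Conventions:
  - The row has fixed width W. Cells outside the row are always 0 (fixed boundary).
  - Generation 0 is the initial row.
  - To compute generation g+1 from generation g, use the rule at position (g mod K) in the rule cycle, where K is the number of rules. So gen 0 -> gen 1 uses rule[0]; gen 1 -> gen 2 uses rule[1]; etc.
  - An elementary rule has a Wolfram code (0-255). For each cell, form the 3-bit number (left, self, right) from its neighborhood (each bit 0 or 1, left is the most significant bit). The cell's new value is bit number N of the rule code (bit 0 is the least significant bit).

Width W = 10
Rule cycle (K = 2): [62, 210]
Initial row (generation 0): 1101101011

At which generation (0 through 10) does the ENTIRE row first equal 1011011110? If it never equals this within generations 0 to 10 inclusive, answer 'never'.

Answer: 1

Derivation:
Gen 0: 1101101011
Gen 1 (rule 62): 1011011110
Gen 2 (rule 210): 0001001111
Gen 3 (rule 62): 0011111000
Gen 4 (rule 210): 0101111100
Gen 5 (rule 62): 1111000010
Gen 6 (rule 210): 0111100101
Gen 7 (rule 62): 1100011111
Gen 8 (rule 210): 0110101111
Gen 9 (rule 62): 1101111000
Gen 10 (rule 210): 0100111100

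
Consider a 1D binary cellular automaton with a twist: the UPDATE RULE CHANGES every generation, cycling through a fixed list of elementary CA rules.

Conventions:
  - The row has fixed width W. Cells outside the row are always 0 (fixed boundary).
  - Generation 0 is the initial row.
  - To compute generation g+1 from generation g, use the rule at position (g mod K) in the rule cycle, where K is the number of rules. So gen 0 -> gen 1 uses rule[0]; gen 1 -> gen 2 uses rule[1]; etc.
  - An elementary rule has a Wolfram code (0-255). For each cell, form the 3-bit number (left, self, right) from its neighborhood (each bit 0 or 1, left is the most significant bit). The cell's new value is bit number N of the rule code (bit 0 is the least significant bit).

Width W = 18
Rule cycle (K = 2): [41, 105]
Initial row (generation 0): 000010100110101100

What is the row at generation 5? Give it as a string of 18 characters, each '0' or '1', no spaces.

Answer: 111010110011010110

Derivation:
Gen 0: 000010100110101100
Gen 1 (rule 41): 111001000101011001
Gen 2 (rule 105): 101000010010111000
Gen 3 (rule 41): 010011000001100011
Gen 4 (rule 105): 000011011101101011
Gen 5 (rule 41): 111010110011010110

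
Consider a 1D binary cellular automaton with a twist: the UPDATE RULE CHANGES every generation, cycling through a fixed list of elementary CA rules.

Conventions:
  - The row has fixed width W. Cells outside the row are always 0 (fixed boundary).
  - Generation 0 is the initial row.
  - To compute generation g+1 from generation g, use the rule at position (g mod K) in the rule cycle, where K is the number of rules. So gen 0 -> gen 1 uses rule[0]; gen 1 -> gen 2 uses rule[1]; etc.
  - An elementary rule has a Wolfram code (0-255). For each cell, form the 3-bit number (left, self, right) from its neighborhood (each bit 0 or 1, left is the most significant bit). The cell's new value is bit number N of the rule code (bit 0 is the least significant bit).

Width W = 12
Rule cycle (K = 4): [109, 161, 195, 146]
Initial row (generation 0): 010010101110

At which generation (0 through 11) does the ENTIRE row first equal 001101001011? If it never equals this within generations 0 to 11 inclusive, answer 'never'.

Gen 0: 010010101110
Gen 1 (rule 109): 010011111010
Gen 2 (rule 161): 000001110100
Gen 3 (rule 195): 111110110001
Gen 4 (rule 146): 011100001010
Gen 5 (rule 109): 010101101110
Gen 6 (rule 161): 001010010100
Gen 7 (rule 195): 110000100001
Gen 8 (rule 146): 001001010010
Gen 9 (rule 109): 101001110010
Gen 10 (rule 161): 010000100000
Gen 11 (rule 195): 100111001111

Answer: never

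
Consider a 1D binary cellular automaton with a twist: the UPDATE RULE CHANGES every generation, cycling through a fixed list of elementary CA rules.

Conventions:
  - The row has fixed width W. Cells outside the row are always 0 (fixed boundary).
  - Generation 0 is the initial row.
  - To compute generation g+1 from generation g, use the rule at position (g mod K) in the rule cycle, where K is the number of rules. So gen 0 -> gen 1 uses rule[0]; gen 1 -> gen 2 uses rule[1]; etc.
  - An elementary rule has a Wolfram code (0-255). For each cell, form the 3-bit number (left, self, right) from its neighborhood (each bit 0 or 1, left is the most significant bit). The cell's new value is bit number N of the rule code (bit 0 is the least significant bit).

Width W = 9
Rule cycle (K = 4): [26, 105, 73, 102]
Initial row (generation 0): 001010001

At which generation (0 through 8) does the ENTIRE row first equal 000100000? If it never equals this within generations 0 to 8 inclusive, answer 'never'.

Answer: never

Derivation:
Gen 0: 001010001
Gen 1 (rule 26): 010001010
Gen 2 (rule 105): 000100100
Gen 3 (rule 73): 110000001
Gen 4 (rule 102): 010000011
Gen 5 (rule 26): 101000110
Gen 6 (rule 105): 010010110
Gen 7 (rule 73): 000000110
Gen 8 (rule 102): 000001010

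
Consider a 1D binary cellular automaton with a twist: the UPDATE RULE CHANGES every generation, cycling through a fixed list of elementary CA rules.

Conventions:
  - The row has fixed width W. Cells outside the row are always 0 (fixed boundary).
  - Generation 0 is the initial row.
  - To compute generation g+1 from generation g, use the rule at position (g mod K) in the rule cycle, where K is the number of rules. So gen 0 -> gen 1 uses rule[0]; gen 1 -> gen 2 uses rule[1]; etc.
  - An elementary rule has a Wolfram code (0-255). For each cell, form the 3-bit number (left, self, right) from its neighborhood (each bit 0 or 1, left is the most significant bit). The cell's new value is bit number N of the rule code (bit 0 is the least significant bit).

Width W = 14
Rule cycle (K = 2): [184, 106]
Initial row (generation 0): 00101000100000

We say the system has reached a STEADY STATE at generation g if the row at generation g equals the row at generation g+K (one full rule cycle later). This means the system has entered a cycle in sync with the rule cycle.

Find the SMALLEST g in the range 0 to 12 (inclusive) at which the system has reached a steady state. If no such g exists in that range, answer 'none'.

Answer: 0

Derivation:
Gen 0: 00101000100000
Gen 1 (rule 184): 00010100010000
Gen 2 (rule 106): 00101000100000
Gen 3 (rule 184): 00010100010000
Gen 4 (rule 106): 00101000100000
Gen 5 (rule 184): 00010100010000
Gen 6 (rule 106): 00101000100000
Gen 7 (rule 184): 00010100010000
Gen 8 (rule 106): 00101000100000
Gen 9 (rule 184): 00010100010000
Gen 10 (rule 106): 00101000100000
Gen 11 (rule 184): 00010100010000
Gen 12 (rule 106): 00101000100000
Gen 13 (rule 184): 00010100010000
Gen 14 (rule 106): 00101000100000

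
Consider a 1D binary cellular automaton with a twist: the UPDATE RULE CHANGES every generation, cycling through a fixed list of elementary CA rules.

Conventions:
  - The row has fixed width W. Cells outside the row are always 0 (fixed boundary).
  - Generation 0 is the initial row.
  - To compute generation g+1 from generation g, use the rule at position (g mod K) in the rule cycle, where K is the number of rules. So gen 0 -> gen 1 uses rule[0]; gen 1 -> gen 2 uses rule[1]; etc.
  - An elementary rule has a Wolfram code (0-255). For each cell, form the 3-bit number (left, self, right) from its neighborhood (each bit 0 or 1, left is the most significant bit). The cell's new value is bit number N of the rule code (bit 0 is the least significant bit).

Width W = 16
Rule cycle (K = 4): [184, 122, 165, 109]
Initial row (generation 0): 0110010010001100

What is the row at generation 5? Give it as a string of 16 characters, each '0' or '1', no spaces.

Answer: 0100100100100100

Derivation:
Gen 0: 0110010010001100
Gen 1 (rule 184): 0101001001001010
Gen 2 (rule 122): 1010110110110101
Gen 3 (rule 165): 1111001001001111
Gen 4 (rule 109): 1001001001001001
Gen 5 (rule 184): 0100100100100100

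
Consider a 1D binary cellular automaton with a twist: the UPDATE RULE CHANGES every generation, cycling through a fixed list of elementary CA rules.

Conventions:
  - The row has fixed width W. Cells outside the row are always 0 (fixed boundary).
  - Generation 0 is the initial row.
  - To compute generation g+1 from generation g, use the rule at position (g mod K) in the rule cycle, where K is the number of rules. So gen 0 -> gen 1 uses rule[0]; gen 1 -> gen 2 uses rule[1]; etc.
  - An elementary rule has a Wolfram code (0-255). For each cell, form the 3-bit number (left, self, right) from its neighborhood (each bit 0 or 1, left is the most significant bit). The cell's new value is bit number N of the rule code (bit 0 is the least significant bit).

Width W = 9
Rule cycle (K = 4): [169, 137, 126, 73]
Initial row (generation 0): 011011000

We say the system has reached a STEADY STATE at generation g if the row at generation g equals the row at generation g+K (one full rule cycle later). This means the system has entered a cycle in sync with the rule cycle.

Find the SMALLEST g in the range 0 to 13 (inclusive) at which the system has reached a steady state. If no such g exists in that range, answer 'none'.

Answer: none

Derivation:
Gen 0: 011011000
Gen 1 (rule 169): 010110011
Gen 2 (rule 137): 000100010
Gen 3 (rule 126): 001110111
Gen 4 (rule 73): 101010101
Gen 5 (rule 169): 010101010
Gen 6 (rule 137): 000000000
Gen 7 (rule 126): 000000000
Gen 8 (rule 73): 111111111
Gen 9 (rule 169): 111111110
Gen 10 (rule 137): 111111100
Gen 11 (rule 126): 100000110
Gen 12 (rule 73): 001110110
Gen 13 (rule 169): 101101100
Gen 14 (rule 137): 001001001
Gen 15 (rule 126): 011111111
Gen 16 (rule 73): 010000001
Gen 17 (rule 169): 000111100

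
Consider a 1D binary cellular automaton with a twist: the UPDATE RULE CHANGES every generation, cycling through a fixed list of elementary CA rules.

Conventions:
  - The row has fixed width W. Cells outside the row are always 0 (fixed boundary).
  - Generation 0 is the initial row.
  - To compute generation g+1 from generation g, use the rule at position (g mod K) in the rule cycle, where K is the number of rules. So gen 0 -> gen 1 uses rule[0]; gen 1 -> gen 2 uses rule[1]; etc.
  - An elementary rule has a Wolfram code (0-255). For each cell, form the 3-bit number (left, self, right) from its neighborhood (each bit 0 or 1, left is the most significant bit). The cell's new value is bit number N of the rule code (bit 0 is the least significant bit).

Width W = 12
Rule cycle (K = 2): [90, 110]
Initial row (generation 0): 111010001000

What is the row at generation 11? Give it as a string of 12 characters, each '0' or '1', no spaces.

Gen 0: 111010001000
Gen 1 (rule 90): 101001010100
Gen 2 (rule 110): 111011111100
Gen 3 (rule 90): 101010000110
Gen 4 (rule 110): 111110001110
Gen 5 (rule 90): 100011011011
Gen 6 (rule 110): 100111111111
Gen 7 (rule 90): 011100000001
Gen 8 (rule 110): 110100000011
Gen 9 (rule 90): 110010000111
Gen 10 (rule 110): 110110001101
Gen 11 (rule 90): 110111011100

Answer: 110111011100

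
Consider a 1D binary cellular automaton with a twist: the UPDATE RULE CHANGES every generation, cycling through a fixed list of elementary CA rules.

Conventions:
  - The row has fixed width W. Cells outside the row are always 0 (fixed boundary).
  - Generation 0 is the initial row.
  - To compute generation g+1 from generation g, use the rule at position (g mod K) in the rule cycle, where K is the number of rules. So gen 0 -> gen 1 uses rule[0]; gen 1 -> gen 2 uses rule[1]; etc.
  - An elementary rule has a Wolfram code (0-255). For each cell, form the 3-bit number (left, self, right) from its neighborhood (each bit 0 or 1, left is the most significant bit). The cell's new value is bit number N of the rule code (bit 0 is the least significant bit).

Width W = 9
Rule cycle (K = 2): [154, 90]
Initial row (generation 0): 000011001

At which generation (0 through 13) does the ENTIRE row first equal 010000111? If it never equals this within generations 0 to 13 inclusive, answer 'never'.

Answer: never

Derivation:
Gen 0: 000011001
Gen 1 (rule 154): 000110110
Gen 2 (rule 90): 001110111
Gen 3 (rule 154): 011100110
Gen 4 (rule 90): 110111111
Gen 5 (rule 154): 100111110
Gen 6 (rule 90): 011100011
Gen 7 (rule 154): 111010110
Gen 8 (rule 90): 101000111
Gen 9 (rule 154): 000101110
Gen 10 (rule 90): 001001011
Gen 11 (rule 154): 010110010
Gen 12 (rule 90): 100111101
Gen 13 (rule 154): 011111000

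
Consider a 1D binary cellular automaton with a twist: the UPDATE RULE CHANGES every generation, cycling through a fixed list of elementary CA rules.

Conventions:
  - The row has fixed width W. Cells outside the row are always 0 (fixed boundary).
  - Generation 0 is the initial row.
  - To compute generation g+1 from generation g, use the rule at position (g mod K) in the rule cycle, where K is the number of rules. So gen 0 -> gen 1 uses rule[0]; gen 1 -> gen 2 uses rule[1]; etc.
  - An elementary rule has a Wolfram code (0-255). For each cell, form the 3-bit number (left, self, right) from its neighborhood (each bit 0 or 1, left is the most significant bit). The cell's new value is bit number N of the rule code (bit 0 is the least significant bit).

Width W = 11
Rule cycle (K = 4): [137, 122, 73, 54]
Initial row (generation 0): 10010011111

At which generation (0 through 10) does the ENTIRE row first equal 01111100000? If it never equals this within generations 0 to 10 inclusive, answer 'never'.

Gen 0: 10010011111
Gen 1 (rule 137): 00000011110
Gen 2 (rule 122): 00000110011
Gen 3 (rule 73): 11110110011
Gen 4 (rule 54): 00001001100
Gen 5 (rule 137): 11100001001
Gen 6 (rule 122): 10110010110
Gen 7 (rule 73): 00110000110
Gen 8 (rule 54): 01001001001
Gen 9 (rule 137): 00000000000
Gen 10 (rule 122): 00000000000

Answer: never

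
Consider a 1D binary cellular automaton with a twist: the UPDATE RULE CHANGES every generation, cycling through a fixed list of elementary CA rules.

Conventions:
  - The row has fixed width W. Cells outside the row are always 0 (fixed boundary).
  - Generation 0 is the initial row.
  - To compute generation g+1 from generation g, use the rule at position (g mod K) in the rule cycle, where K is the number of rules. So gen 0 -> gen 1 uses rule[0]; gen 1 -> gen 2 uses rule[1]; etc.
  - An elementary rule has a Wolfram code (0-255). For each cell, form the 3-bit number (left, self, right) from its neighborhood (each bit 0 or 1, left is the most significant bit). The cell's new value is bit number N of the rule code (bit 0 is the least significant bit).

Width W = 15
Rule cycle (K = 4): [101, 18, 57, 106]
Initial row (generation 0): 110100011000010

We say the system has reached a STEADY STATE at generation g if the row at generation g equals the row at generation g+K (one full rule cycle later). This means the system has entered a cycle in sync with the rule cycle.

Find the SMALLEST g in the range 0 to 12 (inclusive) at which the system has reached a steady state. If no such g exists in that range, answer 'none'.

Answer: 10

Derivation:
Gen 0: 110100011000010
Gen 1 (rule 101): 011101001011010
Gen 2 (rule 18): 100000110000001
Gen 3 (rule 57): 011110101111100
Gen 4 (rule 106): 110011011000100
Gen 5 (rule 101): 010001101010101
Gen 6 (rule 18): 101010000000000
Gen 7 (rule 57): 010101111111111
Gen 8 (rule 106): 101011000000001
Gen 9 (rule 101): 111101011111101
Gen 10 (rule 18): 000000000000000
Gen 11 (rule 57): 111111111111111
Gen 12 (rule 106): 100000000000001
Gen 13 (rule 101): 101111111111101
Gen 14 (rule 18): 000000000000000
Gen 15 (rule 57): 111111111111111
Gen 16 (rule 106): 100000000000001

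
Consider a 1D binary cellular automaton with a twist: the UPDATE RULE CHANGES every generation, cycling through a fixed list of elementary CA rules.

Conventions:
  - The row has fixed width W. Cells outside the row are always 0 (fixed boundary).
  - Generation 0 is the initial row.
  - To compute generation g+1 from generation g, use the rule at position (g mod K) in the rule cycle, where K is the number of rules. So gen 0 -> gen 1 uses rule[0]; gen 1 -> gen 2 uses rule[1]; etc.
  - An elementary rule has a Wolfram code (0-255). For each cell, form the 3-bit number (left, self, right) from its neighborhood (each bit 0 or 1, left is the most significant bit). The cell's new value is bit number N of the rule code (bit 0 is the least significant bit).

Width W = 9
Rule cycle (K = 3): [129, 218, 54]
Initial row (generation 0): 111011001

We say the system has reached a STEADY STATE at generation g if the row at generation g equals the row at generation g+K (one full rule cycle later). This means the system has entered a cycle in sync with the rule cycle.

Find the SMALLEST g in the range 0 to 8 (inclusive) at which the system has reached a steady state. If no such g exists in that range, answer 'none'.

Answer: 5

Derivation:
Gen 0: 111011001
Gen 1 (rule 129): 010000000
Gen 2 (rule 218): 101000000
Gen 3 (rule 54): 111100000
Gen 4 (rule 129): 011001111
Gen 5 (rule 218): 111111111
Gen 6 (rule 54): 000000000
Gen 7 (rule 129): 111111111
Gen 8 (rule 218): 111111111
Gen 9 (rule 54): 000000000
Gen 10 (rule 129): 111111111
Gen 11 (rule 218): 111111111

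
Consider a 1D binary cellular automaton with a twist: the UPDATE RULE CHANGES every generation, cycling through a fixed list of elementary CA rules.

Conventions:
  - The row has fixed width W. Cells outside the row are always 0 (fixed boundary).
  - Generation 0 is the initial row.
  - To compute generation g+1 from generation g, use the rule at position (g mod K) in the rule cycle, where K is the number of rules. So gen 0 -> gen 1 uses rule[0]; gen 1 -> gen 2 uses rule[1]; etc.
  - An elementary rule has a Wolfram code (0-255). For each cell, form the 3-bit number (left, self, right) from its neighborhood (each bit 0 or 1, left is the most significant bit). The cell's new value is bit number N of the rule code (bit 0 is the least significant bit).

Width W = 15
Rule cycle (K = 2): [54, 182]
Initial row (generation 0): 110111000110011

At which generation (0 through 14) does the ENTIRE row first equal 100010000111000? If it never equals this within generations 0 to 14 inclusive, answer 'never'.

Gen 0: 110111000110011
Gen 1 (rule 54): 001000101001100
Gen 2 (rule 182): 011101111110010
Gen 3 (rule 54): 100010000001111
Gen 4 (rule 182): 110111000010110
Gen 5 (rule 54): 001000100111001
Gen 6 (rule 182): 011101111010111
Gen 7 (rule 54): 100010000111000
Gen 8 (rule 182): 110111001010100
Gen 9 (rule 54): 001000111111110
Gen 10 (rule 182): 011101011111101
Gen 11 (rule 54): 100011100000011
Gen 12 (rule 182): 110101010000100
Gen 13 (rule 54): 001111111001110
Gen 14 (rule 182): 010111110110101

Answer: 7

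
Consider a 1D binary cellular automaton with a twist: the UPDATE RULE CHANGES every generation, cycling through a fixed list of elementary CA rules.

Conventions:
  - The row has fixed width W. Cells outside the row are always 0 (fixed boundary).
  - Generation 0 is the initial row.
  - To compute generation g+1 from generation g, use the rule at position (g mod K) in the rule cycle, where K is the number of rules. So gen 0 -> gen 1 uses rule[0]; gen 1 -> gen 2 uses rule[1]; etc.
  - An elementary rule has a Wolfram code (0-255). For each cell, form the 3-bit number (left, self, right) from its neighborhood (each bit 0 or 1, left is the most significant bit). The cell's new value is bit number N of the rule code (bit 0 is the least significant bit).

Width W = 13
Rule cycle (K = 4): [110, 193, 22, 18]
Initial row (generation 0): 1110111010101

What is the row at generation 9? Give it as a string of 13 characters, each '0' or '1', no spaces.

Answer: 1101100110000

Derivation:
Gen 0: 1110111010101
Gen 1 (rule 110): 1011101111111
Gen 2 (rule 193): 0001100111111
Gen 3 (rule 22): 0010011000000
Gen 4 (rule 18): 0101100100000
Gen 5 (rule 110): 1111101100000
Gen 6 (rule 193): 0111100101111
Gen 7 (rule 22): 1000011100000
Gen 8 (rule 18): 0100100010000
Gen 9 (rule 110): 1101100110000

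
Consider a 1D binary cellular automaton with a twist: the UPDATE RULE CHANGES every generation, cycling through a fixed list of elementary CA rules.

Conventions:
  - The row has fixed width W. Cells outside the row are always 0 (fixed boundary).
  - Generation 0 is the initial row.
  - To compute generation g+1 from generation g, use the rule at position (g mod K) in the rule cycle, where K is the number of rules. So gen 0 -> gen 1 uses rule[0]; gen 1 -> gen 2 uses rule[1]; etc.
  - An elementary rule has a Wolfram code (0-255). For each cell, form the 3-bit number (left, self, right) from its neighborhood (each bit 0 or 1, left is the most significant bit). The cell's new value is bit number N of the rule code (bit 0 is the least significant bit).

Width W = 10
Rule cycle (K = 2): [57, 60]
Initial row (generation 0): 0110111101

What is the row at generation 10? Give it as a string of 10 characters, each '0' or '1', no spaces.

Gen 0: 0110111101
Gen 1 (rule 57): 0101100010
Gen 2 (rule 60): 0111010011
Gen 3 (rule 57): 0100101010
Gen 4 (rule 60): 0110111111
Gen 5 (rule 57): 0101100000
Gen 6 (rule 60): 0111010000
Gen 7 (rule 57): 0100101111
Gen 8 (rule 60): 0110111000
Gen 9 (rule 57): 0101100111
Gen 10 (rule 60): 0111010100

Answer: 0111010100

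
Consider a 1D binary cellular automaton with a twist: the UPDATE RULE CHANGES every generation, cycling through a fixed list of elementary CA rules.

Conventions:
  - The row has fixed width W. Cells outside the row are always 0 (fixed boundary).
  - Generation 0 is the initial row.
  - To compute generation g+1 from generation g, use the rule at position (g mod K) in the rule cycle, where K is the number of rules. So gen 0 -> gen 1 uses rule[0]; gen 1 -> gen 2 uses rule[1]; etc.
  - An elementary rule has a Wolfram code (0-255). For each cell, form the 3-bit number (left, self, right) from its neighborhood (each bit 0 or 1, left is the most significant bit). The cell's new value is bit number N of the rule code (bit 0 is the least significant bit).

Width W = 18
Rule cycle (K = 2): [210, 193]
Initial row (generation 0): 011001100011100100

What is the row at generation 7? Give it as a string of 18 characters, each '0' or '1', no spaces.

Gen 0: 011001100011100100
Gen 1 (rule 210): 101110110101111010
Gen 2 (rule 193): 000110010000111000
Gen 3 (rule 210): 001011101001011100
Gen 4 (rule 193): 100001100000001101
Gen 5 (rule 210): 010010110000010100
Gen 6 (rule 193): 000000010111000001
Gen 7 (rule 210): 000000100011100010

Answer: 000000100011100010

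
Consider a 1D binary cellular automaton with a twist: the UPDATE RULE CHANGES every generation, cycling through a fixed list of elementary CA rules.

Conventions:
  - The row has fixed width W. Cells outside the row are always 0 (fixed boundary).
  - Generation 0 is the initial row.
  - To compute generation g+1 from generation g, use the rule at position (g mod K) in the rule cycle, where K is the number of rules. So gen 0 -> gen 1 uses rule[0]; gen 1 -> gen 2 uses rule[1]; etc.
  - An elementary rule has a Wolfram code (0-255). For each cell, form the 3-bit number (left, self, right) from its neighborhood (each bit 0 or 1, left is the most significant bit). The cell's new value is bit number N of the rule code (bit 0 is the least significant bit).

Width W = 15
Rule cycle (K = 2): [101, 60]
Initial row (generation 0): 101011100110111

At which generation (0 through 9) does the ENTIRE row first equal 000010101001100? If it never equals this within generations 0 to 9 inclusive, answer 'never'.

Answer: 6

Derivation:
Gen 0: 101011100110111
Gen 1 (rule 101): 111100100011001
Gen 2 (rule 60): 100010110010101
Gen 3 (rule 101): 101011010011111
Gen 4 (rule 60): 111110111010000
Gen 5 (rule 101): 000011001110111
Gen 6 (rule 60): 000010101001100
Gen 7 (rule 101): 111011111000101
Gen 8 (rule 60): 100110000100111
Gen 9 (rule 101): 100010110100001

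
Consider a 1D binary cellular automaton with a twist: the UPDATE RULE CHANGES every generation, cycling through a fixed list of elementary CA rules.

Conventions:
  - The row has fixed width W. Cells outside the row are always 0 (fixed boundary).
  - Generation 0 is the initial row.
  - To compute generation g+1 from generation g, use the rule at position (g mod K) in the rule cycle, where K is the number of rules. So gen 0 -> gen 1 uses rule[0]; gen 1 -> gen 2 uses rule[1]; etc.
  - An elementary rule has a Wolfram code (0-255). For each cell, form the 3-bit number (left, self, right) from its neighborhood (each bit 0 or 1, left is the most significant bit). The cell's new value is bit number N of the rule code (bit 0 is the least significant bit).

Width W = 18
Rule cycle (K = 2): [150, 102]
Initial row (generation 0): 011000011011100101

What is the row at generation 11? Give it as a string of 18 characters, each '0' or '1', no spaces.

Answer: 101011101001011101

Derivation:
Gen 0: 011000011011100101
Gen 1 (rule 150): 100100100001011101
Gen 2 (rule 102): 101101100011100111
Gen 3 (rule 150): 100000010101011010
Gen 4 (rule 102): 100000111111101110
Gen 5 (rule 150): 110001011111000101
Gen 6 (rule 102): 010011100001001111
Gen 7 (rule 150): 111101010011110110
Gen 8 (rule 102): 000111110100011010
Gen 9 (rule 150): 001011100110100011
Gen 10 (rule 102): 011100101011100101
Gen 11 (rule 150): 101011101001011101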